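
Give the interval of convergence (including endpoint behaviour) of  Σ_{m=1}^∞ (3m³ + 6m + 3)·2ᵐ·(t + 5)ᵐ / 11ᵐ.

(-21/2, 1/2)

By the ratio test, |a_{m+1}/a_m| = [(3(m+1)³ + 6(m+1) + 3)/(3m³ + 6m + 3)] · 2/11 → 2/11.
The series converges when 2/11 · |t + 5| < 1, giving R = 11/2.
When t = 1/2, the terms have absolute value of order m³, which does not tend to 0, so the series diverges by the divergence test.
Check t = -21/2: the terms do not tend to 0, so the series diverges.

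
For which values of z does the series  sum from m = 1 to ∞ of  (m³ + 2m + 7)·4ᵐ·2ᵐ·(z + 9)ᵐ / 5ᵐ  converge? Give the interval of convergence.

(-77/8, -67/8)

Ratio test: |a_{m+1}/a_m| = [((m+1)³ + 2(m+1) + 7)/(m³ + 2m + 7)] · 4·2/5 → 8/5 as m → ∞.
Convergence for |z + 9| · 8/5 < 1, i.e. |z + 9| < 5/8. So R = 5/8.
Check z = -67/8: the m-th term does not approach 0; divergence by the term test.
At z = -77/8: the m-th term does not approach 0; divergence by the term test.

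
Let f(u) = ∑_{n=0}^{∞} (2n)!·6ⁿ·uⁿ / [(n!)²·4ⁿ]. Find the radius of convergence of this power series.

Ratio test: |a_{n+1}/a_n| = (2n+1)·(2n+2)/(n+1)² · 6/4 → 6 as n → ∞.
Thus R = 1/(6) = 1/6.

R = 1/6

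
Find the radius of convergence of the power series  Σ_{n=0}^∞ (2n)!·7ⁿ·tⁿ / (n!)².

R = 1/28

By the ratio test, |a_{n+1}/a_n| = (2n+1)·(2n+2)/(n+1)² · 7 → 28.
Convergence for |t| · 28 < 1, i.e. |t| < 1/28. So R = 1/28.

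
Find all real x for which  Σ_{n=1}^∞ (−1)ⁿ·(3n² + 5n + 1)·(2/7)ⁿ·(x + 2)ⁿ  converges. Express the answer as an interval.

The ratio of consecutive coefficients is [(3(n+1)² + 5(n+1) + 1)/(3n² + 5n + 1)] · 2/7 → 2/7.
Convergence for |x + 2| · 2/7 < 1, i.e. |x + 2| < 7/2. So R = 7/2.
Check x = 3/2: the n-th term does not approach 0; divergence by the term test.
When x = -11/2, the n-th term does not approach 0; divergence by the term test.

(-11/2, 3/2)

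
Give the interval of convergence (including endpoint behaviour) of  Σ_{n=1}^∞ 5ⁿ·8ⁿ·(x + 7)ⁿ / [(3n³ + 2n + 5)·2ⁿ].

[-141/20, -139/20]

Apply the ratio test: |a_{n+1}| / |a_n| = [(3n³ + 2n + 5)/(3(n+1)³ + 2(n+1) + 5)] · 5·8/2, which tends to 20 as n → ∞.
Hence the series converges for |x + 7| < 1/(20) = 1/20, so the radius of convergence is 1/20.
Endpoint x = -139/20: the series is dominated by a constant times Σ 1/n³, which converges (p = 3 > 1).
Check x = -141/20: the terms are on the order of 1/n³, so the series converges absolutely by comparison with the p-series (p = 3 > 1).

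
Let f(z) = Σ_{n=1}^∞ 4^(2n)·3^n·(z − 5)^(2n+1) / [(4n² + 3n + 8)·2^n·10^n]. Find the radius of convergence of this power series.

R = √15/6

By the ratio test, |a_{n+1}/a_n| = [(4n² + 3n + 8)/(4(n+1)² + 3(n+1) + 8)] · 16·3/(2·10) → 12/5.
Writing y = (z − 5)², the series in y has radius 5/12, so |z − 5| < √(5/12) and R = √15/6.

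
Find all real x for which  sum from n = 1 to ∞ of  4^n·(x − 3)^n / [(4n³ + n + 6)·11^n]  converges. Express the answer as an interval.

Apply the ratio test: |a_{n+1}| / |a_n| = [(4n³ + n + 6)/(4(n+1)³ + (n+1) + 6)] · 4/11, which tends to 4/11 as n → ∞.
The series converges when 4/11 · |x − 3| < 1, giving R = 11/4.
At x = 23/4: the terms are on the order of 1/n³, so the series converges absolutely by comparison with the p-series (p = 3 > 1).
Check x = 1/4: absolute convergence follows by limit comparison with Σ 1/n³.

[1/4, 23/4]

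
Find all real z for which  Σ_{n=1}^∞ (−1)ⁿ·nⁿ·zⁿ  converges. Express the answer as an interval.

Root test: |a_n|^(1/n) = n → ∞.
Since the n-th root of |a_n| is unbounded, the series converges only at z = 0; R = 0.

{0}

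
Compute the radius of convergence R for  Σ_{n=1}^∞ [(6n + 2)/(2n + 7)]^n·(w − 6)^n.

R = 1/3

Applying the root test, |a_n|^(1/n) = (6n + 2)/(2n + 7) → 3.
Thus R = 1/(3) = 1/3.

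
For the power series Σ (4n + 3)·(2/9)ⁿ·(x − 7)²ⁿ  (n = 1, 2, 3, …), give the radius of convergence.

R = 3√2/2

By the ratio test, |a_{n+1}/a_n| = [(4(n+1) + 3)/(4n + 3)] · 2/9 → 2/9.
Since the exponent of (x − 7) increases by 2 each term, convergence requires |x − 7|² < 9/2, hence R = 3√2/2.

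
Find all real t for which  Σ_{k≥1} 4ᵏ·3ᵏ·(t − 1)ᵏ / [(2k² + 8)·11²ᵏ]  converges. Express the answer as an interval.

By the ratio test, |a_{k+1}/a_k| = [(2k² + 8)/(2(k+1)² + 8)] · 4·3/121 → 12/121.
The series converges when 12/121 · |t − 1| < 1, giving R = 121/12.
Endpoint t = 133/12: absolute convergence follows by limit comparison with Σ 1/k².
Endpoint t = -109/12: absolute convergence follows by limit comparison with Σ 1/k².

[-109/12, 133/12]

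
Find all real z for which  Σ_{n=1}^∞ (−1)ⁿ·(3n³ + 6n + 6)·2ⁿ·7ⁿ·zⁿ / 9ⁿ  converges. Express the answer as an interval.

The ratio of consecutive coefficients is [(3(n+1)³ + 6(n+1) + 6)/(3n³ + 6n + 6)] · 2·7/9 → 14/9.
Convergence for |z| · 14/9 < 1, i.e. |z| < 9/14. So R = 9/14.
At z = 9/14: the terms have absolute value of order n³, which does not tend to 0, so the series diverges by the divergence test.
Endpoint z = -9/14: the n-th term does not approach 0; divergence by the term test.

(-9/14, 9/14)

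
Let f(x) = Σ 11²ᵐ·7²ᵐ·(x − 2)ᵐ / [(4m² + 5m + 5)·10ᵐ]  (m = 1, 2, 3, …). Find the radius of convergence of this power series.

By the ratio test, |a_{m+1}/a_m| = [(4m² + 5m + 5)/(4(m+1)² + 5(m+1) + 5)] · 121·49/10 → 5929/10.
The series converges when 5929/10 · |x − 2| < 1, giving R = 10/5929.

R = 10/5929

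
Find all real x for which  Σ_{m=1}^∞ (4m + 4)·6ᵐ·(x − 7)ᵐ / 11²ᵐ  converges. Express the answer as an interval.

(-79/6, 163/6)

Ratio test: |a_{m+1}/a_m| = [(4(m+1) + 4)/(4m + 4)] · 6/121 → 6/121 as m → ∞.
Convergence for |x − 7| · 6/121 < 1, i.e. |x − 7| < 121/6. So R = 121/6.
At x = 163/6: the terms have absolute value of order m, which does not tend to 0, so the series diverges by the divergence test.
Check x = -79/6: the terms have absolute value of order m, which does not tend to 0, so the series diverges by the divergence test.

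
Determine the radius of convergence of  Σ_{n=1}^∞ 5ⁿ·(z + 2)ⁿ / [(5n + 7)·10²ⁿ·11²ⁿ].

R = 2420

By the ratio test, |a_{n+1}/a_n| = [(5n + 7)/(5(n+1) + 7)] · 5/(100·121) → 1/2420.
Hence the series converges for |z + 2| < 1/(1/2420) = 2420, so the radius of convergence is 2420.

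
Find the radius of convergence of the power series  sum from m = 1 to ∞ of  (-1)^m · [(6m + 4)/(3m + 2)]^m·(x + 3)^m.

R = 1/2

Root test: |a_m|^(1/m) = (6m + 4)/(3m + 2) → 2.
The series converges when 2 · |x + 3| < 1, giving R = 1/2.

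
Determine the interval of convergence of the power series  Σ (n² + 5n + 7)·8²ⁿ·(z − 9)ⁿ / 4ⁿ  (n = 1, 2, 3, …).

(143/16, 145/16)

By the ratio test, |a_{n+1}/a_n| = [((n+1)² + 5(n+1) + 7)/(n² + 5n + 7)] · 64/4 → 16.
Convergence for |z − 9| · 16 < 1, i.e. |z − 9| < 1/16. So R = 1/16.
Check z = 145/16: the terms do not tend to 0, so the series diverges.
Check z = 143/16: the n-th term does not approach 0; divergence by the term test.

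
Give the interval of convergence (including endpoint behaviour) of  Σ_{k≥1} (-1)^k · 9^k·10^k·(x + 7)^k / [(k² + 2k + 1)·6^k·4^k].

[-109/15, -101/15]

By the ratio test, |a_{k+1}/a_k| = [(k² + 2k + 1)/((k+1)² + 2(k+1) + 1)] · 9·10/(6·4) → 15/4.
Convergence for |x + 7| · 15/4 < 1, i.e. |x + 7| < 4/15. So R = 4/15.
When x = -101/15, the series is dominated by a constant times Σ 1/k², which converges (p = 2 > 1).
When x = -109/15, absolute convergence follows by limit comparison with Σ 1/k².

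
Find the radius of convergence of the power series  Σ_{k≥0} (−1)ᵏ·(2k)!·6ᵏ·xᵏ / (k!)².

R = 1/24

The ratio of consecutive coefficients is (2k+1)·(2k+2)/(k+1)² · 6 → 24.
Hence the series converges for |x| < 1/(24) = 1/24, so the radius of convergence is 1/24.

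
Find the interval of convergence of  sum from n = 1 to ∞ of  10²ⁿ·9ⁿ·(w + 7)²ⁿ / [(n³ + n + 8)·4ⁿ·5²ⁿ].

Ratio test: |a_{n+1}/a_n| = [(n³ + n + 8)/((n+1)³ + (n+1) + 8)] · 100·9/(4·25) → 9 as n → ∞.
Since the exponent of (w + 7) increases by 2 each term, convergence requires |w + 7|² < 1/9, hence R = 1/3.
Endpoint w = -20/3: the series is dominated by a constant times Σ 1/n³, which converges (p = 3 > 1).
When w = -22/3, the terms are on the order of 1/n³, so the series converges absolutely by comparison with the p-series (p = 3 > 1).

[-22/3, -20/3]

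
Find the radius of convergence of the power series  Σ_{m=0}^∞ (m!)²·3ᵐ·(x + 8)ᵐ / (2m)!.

R = 4/3

Apply the ratio test: |a_{m+1}| / |a_m| = (m+1)²/[(2m+1)·(2m+2)] · 3, which tends to 3/4 as m → ∞.
The series converges when 3/4 · |x + 8| < 1, giving R = 4/3.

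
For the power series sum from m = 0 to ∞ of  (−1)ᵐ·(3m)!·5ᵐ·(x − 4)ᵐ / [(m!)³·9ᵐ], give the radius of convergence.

R = 1/15

Apply the ratio test: |a_{m+1}| / |a_m| = (3m+1)·(3m+2)·(3m+3)/(m+1)³ · 5/9, which tends to 15 as m → ∞.
The series converges when 15 · |x − 4| < 1, giving R = 1/15.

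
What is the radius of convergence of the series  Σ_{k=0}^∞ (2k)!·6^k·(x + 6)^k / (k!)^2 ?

Apply the ratio test: |a_{k+1}| / |a_k| = (2k+1)·(2k+2)/(k+1)² · 6, which tends to 24 as k → ∞.
The series converges when 24 · |x + 6| < 1, giving R = 1/24.

R = 1/24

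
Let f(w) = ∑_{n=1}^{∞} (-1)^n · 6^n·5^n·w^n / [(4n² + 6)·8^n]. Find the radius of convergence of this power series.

The ratio of consecutive coefficients is [(4n² + 6)/(4(n+1)² + 6)] · 6·5/8 → 15/4.
Thus R = 1/(15/4) = 4/15.

R = 4/15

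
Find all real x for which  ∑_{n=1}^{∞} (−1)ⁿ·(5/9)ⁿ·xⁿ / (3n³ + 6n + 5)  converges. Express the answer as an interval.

[-9/5, 9/5]

Ratio test: |a_{n+1}/a_n| = [(3n³ + 6n + 5)/(3(n+1)³ + 6(n+1) + 5)] · 5/9 → 5/9 as n → ∞.
Thus R = 1/(5/9) = 9/5.
Check x = 9/5: absolute convergence follows by limit comparison with Σ 1/n³.
At x = -9/5: the terms are on the order of 1/n³, so the series converges absolutely by comparison with the p-series (p = 3 > 1).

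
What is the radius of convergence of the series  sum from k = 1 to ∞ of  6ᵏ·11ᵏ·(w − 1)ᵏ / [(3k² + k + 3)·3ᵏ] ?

By the ratio test, |a_{k+1}/a_k| = [(3k² + k + 3)/(3(k+1)² + (k+1) + 3)] · 6·11/3 → 22.
Convergence for |w − 1| · 22 < 1, i.e. |w − 1| < 1/22. So R = 1/22.

R = 1/22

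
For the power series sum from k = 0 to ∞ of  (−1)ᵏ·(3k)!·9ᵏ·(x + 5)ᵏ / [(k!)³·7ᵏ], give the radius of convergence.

R = 7/243

By the ratio test, |a_{k+1}/a_k| = (3k+1)·(3k+2)·(3k+3)/(k+1)³ · 9/7 → 243/7.
Hence the series converges for |x + 5| < 1/(243/7) = 7/243, so the radius of convergence is 7/243.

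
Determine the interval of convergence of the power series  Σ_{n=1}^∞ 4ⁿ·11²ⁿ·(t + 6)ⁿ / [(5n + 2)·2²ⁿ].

The ratio of consecutive coefficients is [(5n + 2)/(5(n+1) + 2)] · 4·121/4 → 121.
The series converges when 121 · |t + 6| < 1, giving R = 1/121.
At t = -725/121: comparison with the harmonic series Σ 1/n shows the series diverges.
At t = -727/121: the terms alternate in sign and decrease monotonically to 0 in absolute value (size ~ c/n), so the alternating series test gives convergence.

[-727/121, -725/121)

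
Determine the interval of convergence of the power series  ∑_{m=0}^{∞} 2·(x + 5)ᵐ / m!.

By the ratio test, |a_{m+1}/a_m| = 2/2 · 1/(m+1) → 0.
Since the limit is 0 < 1 for every x, the series converges on all of ℝ and R = ∞.

(−∞, ∞)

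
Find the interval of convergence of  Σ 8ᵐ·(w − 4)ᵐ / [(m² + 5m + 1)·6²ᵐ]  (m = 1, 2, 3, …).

By the ratio test, |a_{m+1}/a_m| = [(m² + 5m + 1)/((m+1)² + 5(m+1) + 1)] · 8/36 → 2/9.
The series converges when 2/9 · |w − 4| < 1, giving R = 9/2.
When w = 17/2, the terms are on the order of 1/m², so the series converges absolutely by comparison with the p-series (p = 2 > 1).
At w = -1/2: absolute convergence follows by limit comparison with Σ 1/m².

[-1/2, 17/2]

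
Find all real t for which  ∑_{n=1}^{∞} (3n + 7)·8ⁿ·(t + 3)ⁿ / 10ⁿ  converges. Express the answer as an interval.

Apply the ratio test: |a_{n+1}| / |a_n| = [(3(n+1) + 7)/(3n + 7)] · 8/10, which tends to 4/5 as n → ∞.
Convergence for |t + 3| · 4/5 < 1, i.e. |t + 3| < 5/4. So R = 5/4.
At t = -7/4: the n-th term does not approach 0; divergence by the term test.
Endpoint t = -17/4: the terms do not tend to 0, so the series diverges.

(-17/4, -7/4)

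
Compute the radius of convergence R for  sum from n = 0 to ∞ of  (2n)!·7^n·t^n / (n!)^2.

Ratio test: |a_{n+1}/a_n| = (2n+1)·(2n+2)/(n+1)² · 7 → 28 as n → ∞.
Convergence for |t| · 28 < 1, i.e. |t| < 1/28. So R = 1/28.

R = 1/28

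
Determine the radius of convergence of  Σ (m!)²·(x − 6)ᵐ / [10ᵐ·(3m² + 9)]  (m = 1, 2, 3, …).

R = 0

Apply the ratio test: |a_{m+1}| / |a_m| = (m+1)² · 1/10 · (3m² + 9)/(3(m+1)² + 9), which tends to ∞ as m → ∞.
Since the ratio → ∞, the series diverges for every x ≠ 6, and R = 0.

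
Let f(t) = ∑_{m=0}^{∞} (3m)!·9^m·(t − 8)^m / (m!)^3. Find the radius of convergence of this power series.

R = 1/243

By the ratio test, |a_{m+1}/a_m| = (3m+1)·(3m+2)·(3m+3)/(m+1)³ · 9 → 243.
Thus R = 1/(243) = 1/243.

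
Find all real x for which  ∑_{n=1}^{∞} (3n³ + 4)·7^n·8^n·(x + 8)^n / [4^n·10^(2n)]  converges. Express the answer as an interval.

(-106/7, -6/7)

Apply the ratio test: |a_{n+1}| / |a_n| = [(3(n+1)³ + 4)/(3n³ + 4)] · 7·8/(4·100), which tends to 7/50 as n → ∞.
Thus R = 1/(7/50) = 50/7.
When x = -6/7, the terms do not tend to 0, so the series diverges.
When x = -106/7, the terms have absolute value of order n³, which does not tend to 0, so the series diverges by the divergence test.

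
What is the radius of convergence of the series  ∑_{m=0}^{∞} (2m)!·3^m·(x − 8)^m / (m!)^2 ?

By the ratio test, |a_{m+1}/a_m| = (2m+1)·(2m+2)/(m+1)² · 3 → 12.
Hence the series converges for |x − 8| < 1/(12) = 1/12, so the radius of convergence is 1/12.

R = 1/12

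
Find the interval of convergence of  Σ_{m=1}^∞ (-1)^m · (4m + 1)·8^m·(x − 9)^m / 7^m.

By the ratio test, |a_{m+1}/a_m| = [(4(m+1) + 1)/(4m + 1)] · 8/7 → 8/7.
Hence the series converges for |x − 9| < 1/(8/7) = 7/8, so the radius of convergence is 7/8.
At x = 79/8: the terms do not tend to 0, so the series diverges.
Check x = 65/8: the terms do not tend to 0, so the series diverges.

(65/8, 79/8)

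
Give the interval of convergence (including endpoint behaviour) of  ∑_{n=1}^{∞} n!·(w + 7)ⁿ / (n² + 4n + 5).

By the ratio test, |a_{n+1}/a_n| = (n+1) · (n² + 4n + 5)/((n+1)² + 4(n+1) + 5) → ∞.
The terms grow without bound for any (w + 7) ≠ 0, so R = 0 (convergence only at w = -7).

{-7}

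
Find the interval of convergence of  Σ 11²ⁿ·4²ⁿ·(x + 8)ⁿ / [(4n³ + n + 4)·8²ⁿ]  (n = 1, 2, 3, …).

By the ratio test, |a_{n+1}/a_n| = [(4n³ + n + 4)/(4(n+1)³ + (n+1) + 4)] · 121·16/64 → 121/4.
Thus R = 1/(121/4) = 4/121.
At x = -964/121: the series is dominated by a constant times Σ 1/n³, which converges (p = 3 > 1).
When x = -972/121, absolute convergence follows by limit comparison with Σ 1/n³.

[-972/121, -964/121]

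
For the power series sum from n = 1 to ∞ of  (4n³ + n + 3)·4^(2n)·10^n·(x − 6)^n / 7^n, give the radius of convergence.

R = 7/160

Apply the ratio test: |a_{n+1}| / |a_n| = [(4(n+1)³ + (n+1) + 3)/(4n³ + n + 3)] · 16·10/7, which tends to 160/7 as n → ∞.
Hence the series converges for |x − 6| < 1/(160/7) = 7/160, so the radius of convergence is 7/160.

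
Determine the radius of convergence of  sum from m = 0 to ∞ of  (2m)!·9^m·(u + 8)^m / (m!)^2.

Ratio test: |a_{m+1}/a_m| = (2m+1)·(2m+2)/(m+1)² · 9 → 36 as m → ∞.
Hence the series converges for |u + 8| < 1/(36) = 1/36, so the radius of convergence is 1/36.

R = 1/36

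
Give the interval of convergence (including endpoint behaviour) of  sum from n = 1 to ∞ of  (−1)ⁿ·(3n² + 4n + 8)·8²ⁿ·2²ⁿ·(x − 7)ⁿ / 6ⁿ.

Apply the ratio test: |a_{n+1}| / |a_n| = [(3(n+1)² + 4(n+1) + 8)/(3n² + 4n + 8)] · 64·4/6, which tends to 128/3 as n → ∞.
Thus R = 1/(128/3) = 3/128.
At x = 899/128: the n-th term does not approach 0; divergence by the term test.
Check x = 893/128: the terms do not tend to 0, so the series diverges.

(893/128, 899/128)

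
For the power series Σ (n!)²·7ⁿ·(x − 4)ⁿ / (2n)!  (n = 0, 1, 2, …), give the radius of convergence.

R = 4/7

By the ratio test, |a_{n+1}/a_n| = (n+1)²/[(2n+1)·(2n+2)] · 7 → 7/4.
Thus R = 1/(7/4) = 4/7.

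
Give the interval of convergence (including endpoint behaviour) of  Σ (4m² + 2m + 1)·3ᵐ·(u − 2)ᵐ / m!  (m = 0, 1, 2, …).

(−∞, ∞)

Ratio test: |a_{m+1}/a_m| = (4(m+1)² + 2(m+1) + 1)/(4m² + 2m + 1) · 3 · 1/(m+1) → 0 as m → ∞.
The limit is 0, so the series converges for all u; R = ∞.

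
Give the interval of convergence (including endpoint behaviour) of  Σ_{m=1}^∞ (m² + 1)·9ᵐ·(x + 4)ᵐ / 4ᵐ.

(-40/9, -32/9)

Ratio test: |a_{m+1}/a_m| = [((m+1)² + 1)/(m² + 1)] · 9/4 → 9/4 as m → ∞.
Hence the series converges for |x + 4| < 1/(9/4) = 4/9, so the radius of convergence is 4/9.
Endpoint x = -32/9: the terms have absolute value of order m², which does not tend to 0, so the series diverges by the divergence test.
Check x = -40/9: the m-th term does not approach 0; divergence by the term test.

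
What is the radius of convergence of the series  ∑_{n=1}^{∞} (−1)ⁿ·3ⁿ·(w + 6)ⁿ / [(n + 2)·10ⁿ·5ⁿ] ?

R = 50/3

The ratio of consecutive coefficients is [(n + 2)/((n+1) + 2)] · 3/(10·5) → 3/50.
Hence the series converges for |w + 6| < 1/(3/50) = 50/3, so the radius of convergence is 50/3.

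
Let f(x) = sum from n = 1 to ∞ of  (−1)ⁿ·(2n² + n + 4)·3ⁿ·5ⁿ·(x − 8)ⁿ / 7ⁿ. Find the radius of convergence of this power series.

R = 7/15

Ratio test: |a_{n+1}/a_n| = [(2(n+1)² + (n+1) + 4)/(2n² + n + 4)] · 3·5/7 → 15/7 as n → ∞.
Thus R = 1/(15/7) = 7/15.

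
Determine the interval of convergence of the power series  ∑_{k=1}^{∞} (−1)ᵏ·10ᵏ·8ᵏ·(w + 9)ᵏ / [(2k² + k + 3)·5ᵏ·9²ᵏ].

[-225/16, -63/16]

The ratio of consecutive coefficients is [(2k² + k + 3)/(2(k+1)² + (k+1) + 3)] · 10·8/(5·81) → 16/81.
Thus R = 1/(16/81) = 81/16.
When w = -63/16, the series is dominated by a constant times Σ 1/k², which converges (p = 2 > 1).
When w = -225/16, the series is dominated by a constant times Σ 1/k², which converges (p = 2 > 1).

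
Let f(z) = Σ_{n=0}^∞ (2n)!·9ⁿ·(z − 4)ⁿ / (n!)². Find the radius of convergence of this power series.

Apply the ratio test: |a_{n+1}| / |a_n| = (2n+1)·(2n+2)/(n+1)² · 9, which tends to 36 as n → ∞.
Thus R = 1/(36) = 1/36.

R = 1/36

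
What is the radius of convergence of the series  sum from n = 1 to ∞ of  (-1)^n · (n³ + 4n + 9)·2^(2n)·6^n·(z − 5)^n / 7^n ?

The ratio of consecutive coefficients is [((n+1)³ + 4(n+1) + 9)/(n³ + 4n + 9)] · 4·6/7 → 24/7.
Hence the series converges for |z − 5| < 1/(24/7) = 7/24, so the radius of convergence is 7/24.

R = 7/24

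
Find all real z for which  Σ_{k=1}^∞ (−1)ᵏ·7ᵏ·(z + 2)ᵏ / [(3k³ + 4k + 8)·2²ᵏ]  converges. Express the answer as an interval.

Ratio test: |a_{k+1}/a_k| = [(3k³ + 4k + 8)/(3(k+1)³ + 4(k+1) + 8)] · 7/4 → 7/4 as k → ∞.
Hence the series converges for |z + 2| < 1/(7/4) = 4/7, so the radius of convergence is 4/7.
At z = -10/7: absolute convergence follows by limit comparison with Σ 1/k³.
At z = -18/7: the terms are on the order of 1/k³, so the series converges absolutely by comparison with the p-series (p = 3 > 1).

[-18/7, -10/7]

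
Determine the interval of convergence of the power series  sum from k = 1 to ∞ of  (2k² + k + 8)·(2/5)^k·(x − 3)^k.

The ratio of consecutive coefficients is [(2(k+1)² + (k+1) + 8)/(2k² + k + 8)] · 2/5 → 2/5.
The series converges when 2/5 · |x − 3| < 1, giving R = 5/2.
At x = 11/2: the k-th term does not approach 0; divergence by the term test.
At x = 1/2: the terms do not tend to 0, so the series diverges.

(1/2, 11/2)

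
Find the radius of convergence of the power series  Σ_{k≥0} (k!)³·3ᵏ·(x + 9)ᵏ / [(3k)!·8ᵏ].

Apply the ratio test: |a_{k+1}| / |a_k| = (k+1)³/[(3k+1)·(3k+2)·(3k+3)] · 3/8, which tends to 1/72 as k → ∞.
Hence the series converges for |x + 9| < 1/(1/72) = 72, so the radius of convergence is 72.

R = 72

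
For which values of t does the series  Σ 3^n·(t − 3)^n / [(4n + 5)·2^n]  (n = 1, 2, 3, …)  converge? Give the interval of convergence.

[7/3, 11/3)

The ratio of consecutive coefficients is [(4n + 5)/(4(n+1) + 5)] · 3/2 → 3/2.
Convergence for |t − 3| · 3/2 < 1, i.e. |t − 3| < 2/3. So R = 2/3.
Check t = 11/3: comparison with the harmonic series Σ 1/n shows the series diverges.
At t = 7/3: convergence follows from the alternating series test (terms decrease monotonically to 0).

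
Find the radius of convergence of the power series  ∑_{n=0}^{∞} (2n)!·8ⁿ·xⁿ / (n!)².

R = 1/32

By the ratio test, |a_{n+1}/a_n| = (2n+1)·(2n+2)/(n+1)² · 8 → 32.
Convergence for |x| · 32 < 1, i.e. |x| < 1/32. So R = 1/32.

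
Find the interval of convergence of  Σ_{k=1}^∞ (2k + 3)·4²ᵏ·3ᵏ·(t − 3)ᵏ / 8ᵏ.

(17/6, 19/6)

The ratio of consecutive coefficients is [(2(k+1) + 3)/(2k + 3)] · 16·3/8 → 6.
Thus R = 1/(6) = 1/6.
Endpoint t = 19/6: the k-th term does not approach 0; divergence by the term test.
Check t = 17/6: the terms have absolute value of order k, which does not tend to 0, so the series diverges by the divergence test.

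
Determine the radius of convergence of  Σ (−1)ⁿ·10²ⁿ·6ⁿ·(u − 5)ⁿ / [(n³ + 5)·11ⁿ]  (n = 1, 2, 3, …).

By the ratio test, |a_{n+1}/a_n| = [(n³ + 5)/((n+1)³ + 5)] · 100·6/11 → 600/11.
The series converges when 600/11 · |u − 5| < 1, giving R = 11/600.

R = 11/600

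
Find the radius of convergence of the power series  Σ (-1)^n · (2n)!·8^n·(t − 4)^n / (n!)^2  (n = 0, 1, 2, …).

Apply the ratio test: |a_{n+1}| / |a_n| = (2n+1)·(2n+2)/(n+1)² · 8, which tends to 32 as n → ∞.
Thus R = 1/(32) = 1/32.

R = 1/32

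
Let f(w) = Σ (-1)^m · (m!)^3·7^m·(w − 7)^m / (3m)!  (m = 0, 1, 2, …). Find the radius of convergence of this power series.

R = 27/7

By the ratio test, |a_{m+1}/a_m| = (m+1)³/[(3m+1)·(3m+2)·(3m+3)] · 7 → 7/27.
Thus R = 1/(7/27) = 27/7.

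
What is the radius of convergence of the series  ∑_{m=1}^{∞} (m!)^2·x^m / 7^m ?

Ratio test: |a_{m+1}/a_m| = (m+1)² · 1/7 → ∞ as m → ∞.
Since the ratio → ∞, the series diverges for every x ≠ 0, and R = 0.

R = 0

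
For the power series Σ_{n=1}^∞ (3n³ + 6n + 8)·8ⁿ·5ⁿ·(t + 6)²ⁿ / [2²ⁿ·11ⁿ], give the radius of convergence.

By the ratio test, |a_{n+1}/a_n| = [(3(n+1)³ + 6(n+1) + 8)/(3n³ + 6n + 8)] · 8·5/(4·11) → 10/11.
Writing y = (t + 6)², the series in y has radius 11/10, so |t + 6| < √(11/10) and R = √110/10.

R = √110/10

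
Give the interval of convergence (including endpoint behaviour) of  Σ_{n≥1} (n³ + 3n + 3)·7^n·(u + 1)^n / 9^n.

(-16/7, 2/7)

Apply the ratio test: |a_{n+1}| / |a_n| = [((n+1)³ + 3(n+1) + 3)/(n³ + 3n + 3)] · 7/9, which tends to 7/9 as n → ∞.
Convergence for |u + 1| · 7/9 < 1, i.e. |u + 1| < 9/7. So R = 9/7.
Endpoint u = 2/7: the terms have absolute value of order n³, which does not tend to 0, so the series diverges by the divergence test.
When u = -16/7, the n-th term does not approach 0; divergence by the term test.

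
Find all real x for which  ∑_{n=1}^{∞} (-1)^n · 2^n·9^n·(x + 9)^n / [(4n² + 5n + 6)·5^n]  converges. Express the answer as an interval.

Apply the ratio test: |a_{n+1}| / |a_n| = [(4n² + 5n + 6)/(4(n+1)² + 5(n+1) + 6)] · 2·9/5, which tends to 18/5 as n → ∞.
The series converges when 18/5 · |x + 9| < 1, giving R = 5/18.
Endpoint x = -157/18: the terms are on the order of 1/n², so the series converges absolutely by comparison with the p-series (p = 2 > 1).
Check x = -167/18: absolute convergence follows by limit comparison with Σ 1/n².

[-167/18, -157/18]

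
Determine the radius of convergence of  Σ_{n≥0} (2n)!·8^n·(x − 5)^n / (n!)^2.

R = 1/32

Ratio test: |a_{n+1}/a_n| = (2n+1)·(2n+2)/(n+1)² · 8 → 32 as n → ∞.
Thus R = 1/(32) = 1/32.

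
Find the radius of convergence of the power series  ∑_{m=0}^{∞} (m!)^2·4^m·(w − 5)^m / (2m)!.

Apply the ratio test: |a_{m+1}| / |a_m| = (m+1)²/[(2m+1)·(2m+2)] · 4, which tends to 1 as m → ∞.
Convergence for |w − 5| < 1, so R = 1.

R = 1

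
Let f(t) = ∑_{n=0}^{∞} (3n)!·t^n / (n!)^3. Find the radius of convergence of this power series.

Ratio test: |a_{n+1}/a_n| = (3n+1)·(3n+2)·(3n+3)/(n+1)³ → 27 as n → ∞.
Convergence for |t| · 27 < 1, i.e. |t| < 1/27. So R = 1/27.

R = 1/27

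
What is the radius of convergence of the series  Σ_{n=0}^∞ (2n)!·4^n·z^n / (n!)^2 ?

By the ratio test, |a_{n+1}/a_n| = (2n+1)·(2n+2)/(n+1)² · 4 → 16.
Convergence for |z| · 16 < 1, i.e. |z| < 1/16. So R = 1/16.

R = 1/16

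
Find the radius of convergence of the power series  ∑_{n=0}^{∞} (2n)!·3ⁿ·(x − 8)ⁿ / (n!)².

R = 1/12

Apply the ratio test: |a_{n+1}| / |a_n| = (2n+1)·(2n+2)/(n+1)² · 3, which tends to 12 as n → ∞.
The series converges when 12 · |x − 8| < 1, giving R = 1/12.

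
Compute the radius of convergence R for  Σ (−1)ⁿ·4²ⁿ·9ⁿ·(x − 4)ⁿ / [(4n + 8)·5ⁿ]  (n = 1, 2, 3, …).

R = 5/144

The ratio of consecutive coefficients is [(4n + 8)/(4(n+1) + 8)] · 16·9/5 → 144/5.
Thus R = 1/(144/5) = 5/144.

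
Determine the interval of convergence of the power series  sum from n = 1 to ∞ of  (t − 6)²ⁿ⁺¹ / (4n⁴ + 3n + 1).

[5, 7]

Apply the ratio test: |a_{n+1}| / |a_n| = (4n⁴ + 3n + 1)/(4(n+1)⁴ + 3(n+1) + 1), which tends to 1 as n → ∞.
Writing y = (t − 6)², the series in y has radius 1, so |t − 6| < √(1) = 1 and R = 1.
When t = 7, the terms are on the order of 1/n⁴, so the series converges absolutely by comparison with the p-series (p = 4 > 1).
When t = 5, absolute convergence follows by limit comparison with Σ 1/n⁴.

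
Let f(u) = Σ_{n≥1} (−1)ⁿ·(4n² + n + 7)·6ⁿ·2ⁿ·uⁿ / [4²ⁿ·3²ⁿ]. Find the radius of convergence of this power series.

By the ratio test, |a_{n+1}/a_n| = [(4(n+1)² + (n+1) + 7)/(4n² + n + 7)] · 6·2/(16·9) → 1/12.
Thus R = 1/(1/12) = 12.

R = 12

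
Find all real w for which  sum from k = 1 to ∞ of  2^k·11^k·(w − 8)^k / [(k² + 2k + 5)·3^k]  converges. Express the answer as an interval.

The ratio of consecutive coefficients is [(k² + 2k + 5)/((k+1)² + 2(k+1) + 5)] · 2·11/3 → 22/3.
Convergence for |w − 8| · 22/3 < 1, i.e. |w − 8| < 3/22. So R = 3/22.
Check w = 179/22: absolute convergence follows by limit comparison with Σ 1/k².
Endpoint w = 173/22: the series is dominated by a constant times Σ 1/k², which converges (p = 2 > 1).

[173/22, 179/22]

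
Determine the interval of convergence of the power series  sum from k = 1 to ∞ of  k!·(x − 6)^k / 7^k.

{6}

Ratio test: |a_{k+1}/a_k| = (k+1) · 1/7 → ∞ as k → ∞.
Since the ratio → ∞, the series diverges for every x ≠ 6, and R = 0.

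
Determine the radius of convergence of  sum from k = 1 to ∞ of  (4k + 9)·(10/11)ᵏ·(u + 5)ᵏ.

R = 11/10

Ratio test: |a_{k+1}/a_k| = [(4(k+1) + 9)/(4k + 9)] · 10/11 → 10/11 as k → ∞.
The series converges when 10/11 · |u + 5| < 1, giving R = 11/10.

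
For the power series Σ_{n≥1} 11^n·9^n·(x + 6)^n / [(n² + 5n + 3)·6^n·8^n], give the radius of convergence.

R = 16/33

Apply the ratio test: |a_{n+1}| / |a_n| = [(n² + 5n + 3)/((n+1)² + 5(n+1) + 3)] · 11·9/(6·8), which tends to 33/16 as n → ∞.
The series converges when 33/16 · |x + 6| < 1, giving R = 16/33.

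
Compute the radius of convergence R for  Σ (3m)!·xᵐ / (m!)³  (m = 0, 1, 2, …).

R = 1/27

By the ratio test, |a_{m+1}/a_m| = (3m+1)·(3m+2)·(3m+3)/(m+1)³ → 27.
The series converges when 27 · |x| < 1, giving R = 1/27.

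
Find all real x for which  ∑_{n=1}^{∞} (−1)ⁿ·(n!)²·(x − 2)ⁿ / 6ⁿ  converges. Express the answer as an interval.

The ratio of consecutive coefficients is (n+1)² · 1/6 → ∞.
The ratio grows without bound, so the series diverges whenever (x − 2) ≠ 0; it converges only at x = 2. R = 0.

{2}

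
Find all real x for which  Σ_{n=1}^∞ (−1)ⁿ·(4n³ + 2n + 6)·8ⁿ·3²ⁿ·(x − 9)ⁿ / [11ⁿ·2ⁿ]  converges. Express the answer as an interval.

Apply the ratio test: |a_{n+1}| / |a_n| = [(4(n+1)³ + 2(n+1) + 6)/(4n³ + 2n + 6)] · 8·9/(11·2), which tends to 36/11 as n → ∞.
Convergence for |x − 9| · 36/11 < 1, i.e. |x − 9| < 11/36. So R = 11/36.
Endpoint x = 335/36: the terms do not tend to 0, so the series diverges.
Endpoint x = 313/36: the terms do not tend to 0, so the series diverges.

(313/36, 335/36)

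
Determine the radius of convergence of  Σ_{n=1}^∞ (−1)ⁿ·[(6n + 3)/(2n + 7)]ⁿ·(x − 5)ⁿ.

Root test: |a_n|^(1/n) = (6n + 3)/(2n + 7) → 3.
The series converges when 3 · |x − 5| < 1, giving R = 1/3.

R = 1/3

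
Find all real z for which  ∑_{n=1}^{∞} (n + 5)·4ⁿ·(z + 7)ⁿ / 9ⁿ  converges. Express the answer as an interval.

Ratio test: |a_{n+1}/a_n| = [((n+1) + 5)/(n + 5)] · 4/9 → 4/9 as n → ∞.
Thus R = 1/(4/9) = 9/4.
At z = -19/4: the terms do not tend to 0, so the series diverges.
Endpoint z = -37/4: the terms have absolute value of order n, which does not tend to 0, so the series diverges by the divergence test.

(-37/4, -19/4)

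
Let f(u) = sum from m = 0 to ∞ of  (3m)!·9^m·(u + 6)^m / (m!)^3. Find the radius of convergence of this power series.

Ratio test: |a_{m+1}/a_m| = (3m+1)·(3m+2)·(3m+3)/(m+1)³ · 9 → 243 as m → ∞.
Hence the series converges for |u + 6| < 1/(243) = 1/243, so the radius of convergence is 1/243.

R = 1/243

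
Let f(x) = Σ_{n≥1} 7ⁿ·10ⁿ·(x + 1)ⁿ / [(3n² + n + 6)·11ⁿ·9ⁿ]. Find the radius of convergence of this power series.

R = 99/70

Apply the ratio test: |a_{n+1}| / |a_n| = [(3n² + n + 6)/(3(n+1)² + (n+1) + 6)] · 7·10/(11·9), which tends to 70/99 as n → ∞.
Hence the series converges for |x + 1| < 1/(70/99) = 99/70, so the radius of convergence is 99/70.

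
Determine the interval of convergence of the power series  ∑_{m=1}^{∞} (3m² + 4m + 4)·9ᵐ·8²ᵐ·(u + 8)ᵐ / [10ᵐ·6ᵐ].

(-389/48, -379/48)

The ratio of consecutive coefficients is [(3(m+1)² + 4(m+1) + 4)/(3m² + 4m + 4)] · 9·64/(10·6) → 48/5.
Hence the series converges for |u + 8| < 1/(48/5) = 5/48, so the radius of convergence is 5/48.
When u = -379/48, the terms have absolute value of order m², which does not tend to 0, so the series diverges by the divergence test.
When u = -389/48, the m-th term does not approach 0; divergence by the term test.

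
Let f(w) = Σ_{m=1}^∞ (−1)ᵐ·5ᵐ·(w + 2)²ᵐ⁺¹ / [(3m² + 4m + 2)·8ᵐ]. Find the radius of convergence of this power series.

R = 2√10/5

Ratio test: |a_{m+1}/a_m| = [(3m² + 4m + 2)/(3(m+1)² + 4(m+1) + 2)] · 5/8 → 5/8 as m → ∞.
Successive powers of (w + 2) differ by 2, so the series converges when |w + 2|² · 5/8 < 1, i.e. |w + 2| < √(8/5). So R = 2√10/5.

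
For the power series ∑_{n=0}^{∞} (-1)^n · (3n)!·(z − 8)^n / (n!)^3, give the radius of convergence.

Apply the ratio test: |a_{n+1}| / |a_n| = (3n+1)·(3n+2)·(3n+3)/(n+1)³, which tends to 27 as n → ∞.
Convergence for |z − 8| · 27 < 1, i.e. |z − 8| < 1/27. So R = 1/27.

R = 1/27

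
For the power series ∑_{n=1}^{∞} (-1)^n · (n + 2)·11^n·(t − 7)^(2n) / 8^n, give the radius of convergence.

R = 2√22/11

Apply the ratio test: |a_{n+1}| / |a_n| = [((n+1) + 2)/(n + 2)] · 11/8, which tends to 11/8 as n → ∞.
Writing y = (t − 7)², the series in y has radius 8/11, so |t − 7| < √(8/11) and R = 2√22/11.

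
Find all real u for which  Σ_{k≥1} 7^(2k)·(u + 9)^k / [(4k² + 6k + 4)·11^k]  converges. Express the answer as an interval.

The ratio of consecutive coefficients is [(4k² + 6k + 4)/(4(k+1)² + 6(k+1) + 4)] · 49/11 → 49/11.
Convergence for |u + 9| · 49/11 < 1, i.e. |u + 9| < 11/49. So R = 11/49.
When u = -430/49, absolute convergence follows by limit comparison with Σ 1/k².
At u = -452/49: the series is dominated by a constant times Σ 1/k², which converges (p = 2 > 1).

[-452/49, -430/49]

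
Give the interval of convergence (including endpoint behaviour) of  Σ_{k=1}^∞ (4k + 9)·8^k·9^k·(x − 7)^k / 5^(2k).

By the ratio test, |a_{k+1}/a_k| = [(4(k+1) + 9)/(4k + 9)] · 8·9/25 → 72/25.
Convergence for |x − 7| · 72/25 < 1, i.e. |x − 7| < 25/72. So R = 25/72.
Endpoint x = 529/72: the terms have absolute value of order k, which does not tend to 0, so the series diverges by the divergence test.
Check x = 479/72: the terms have absolute value of order k, which does not tend to 0, so the series diverges by the divergence test.

(479/72, 529/72)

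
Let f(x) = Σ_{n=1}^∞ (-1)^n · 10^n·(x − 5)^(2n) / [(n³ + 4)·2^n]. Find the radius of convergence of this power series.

By the ratio test, |a_{n+1}/a_n| = [(n³ + 4)/((n+1)³ + 4)] · 10/2 → 5.
Writing y = (x − 5)², the series in y has radius 1/5, so |x − 5| < √(1/5) and R = √5/5.

R = √5/5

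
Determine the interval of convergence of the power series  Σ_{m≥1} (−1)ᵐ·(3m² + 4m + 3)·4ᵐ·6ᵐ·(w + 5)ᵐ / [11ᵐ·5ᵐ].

(-175/24, -65/24)

Ratio test: |a_{m+1}/a_m| = [(3(m+1)² + 4(m+1) + 3)/(3m² + 4m + 3)] · 4·6/(11·5) → 24/55 as m → ∞.
Convergence for |w + 5| · 24/55 < 1, i.e. |w + 5| < 55/24. So R = 55/24.
When w = -65/24, the terms do not tend to 0, so the series diverges.
When w = -175/24, the m-th term does not approach 0; divergence by the term test.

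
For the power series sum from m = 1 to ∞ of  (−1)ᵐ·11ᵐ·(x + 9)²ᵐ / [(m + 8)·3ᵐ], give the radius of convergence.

By the ratio test, |a_{m+1}/a_m| = [(m + 8)/((m+1) + 8)] · 11/3 → 11/3.
Successive powers of (x + 9) differ by 2, so the series converges when |x + 9|² · 11/3 < 1, i.e. |x + 9| < √(3/11). So R = √33/11.

R = √33/11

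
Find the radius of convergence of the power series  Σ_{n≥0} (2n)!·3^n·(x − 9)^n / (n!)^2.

R = 1/12

By the ratio test, |a_{n+1}/a_n| = (2n+1)·(2n+2)/(n+1)² · 3 → 12.
Thus R = 1/(12) = 1/12.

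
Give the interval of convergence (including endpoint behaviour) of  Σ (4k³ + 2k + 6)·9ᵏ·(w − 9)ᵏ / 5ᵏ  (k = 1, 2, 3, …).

(76/9, 86/9)

Apply the ratio test: |a_{k+1}| / |a_k| = [(4(k+1)³ + 2(k+1) + 6)/(4k³ + 2k + 6)] · 9/5, which tends to 9/5 as k → ∞.
Convergence for |w − 9| · 9/5 < 1, i.e. |w − 9| < 5/9. So R = 5/9.
Endpoint w = 86/9: the terms do not tend to 0, so the series diverges.
Endpoint w = 76/9: the terms have absolute value of order k³, which does not tend to 0, so the series diverges by the divergence test.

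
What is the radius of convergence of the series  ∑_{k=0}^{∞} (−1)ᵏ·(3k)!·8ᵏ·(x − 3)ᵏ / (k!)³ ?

R = 1/216

Ratio test: |a_{k+1}/a_k| = (3k+1)·(3k+2)·(3k+3)/(k+1)³ · 8 → 216 as k → ∞.
Convergence for |x − 3| · 216 < 1, i.e. |x − 3| < 1/216. So R = 1/216.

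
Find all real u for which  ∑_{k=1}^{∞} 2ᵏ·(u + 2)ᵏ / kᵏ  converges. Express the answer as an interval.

(−∞, ∞)

By the Cauchy root test, |a_k|^(1/k) = 2/k → 0.
The limit is 0 for every u, so R = ∞.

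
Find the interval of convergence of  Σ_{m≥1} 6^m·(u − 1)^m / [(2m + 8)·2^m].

[2/3, 4/3)

Apply the ratio test: |a_{m+1}| / |a_m| = [(2m + 8)/(2(m+1) + 8)] · 6/2, which tends to 3 as m → ∞.
Convergence for |u − 1| · 3 < 1, i.e. |u − 1| < 1/3. So R = 1/3.
At u = 4/3: comparison with the harmonic series Σ 1/m shows the series diverges.
Check u = 2/3: convergence follows from the alternating series test (terms decrease monotonically to 0).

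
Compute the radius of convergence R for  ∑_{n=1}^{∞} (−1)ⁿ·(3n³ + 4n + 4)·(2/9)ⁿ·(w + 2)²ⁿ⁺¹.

R = 3√2/2

The ratio of consecutive coefficients is [(3(n+1)³ + 4(n+1) + 4)/(3n³ + 4n + 4)] · 2/9 → 2/9.
Since the exponent of (w + 2) increases by 2 each term, convergence requires |w + 2|² < 9/2, hence R = 3√2/2.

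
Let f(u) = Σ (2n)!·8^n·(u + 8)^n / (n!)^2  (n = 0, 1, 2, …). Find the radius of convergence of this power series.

R = 1/32

Ratio test: |a_{n+1}/a_n| = (2n+1)·(2n+2)/(n+1)² · 8 → 32 as n → ∞.
The series converges when 32 · |u + 8| < 1, giving R = 1/32.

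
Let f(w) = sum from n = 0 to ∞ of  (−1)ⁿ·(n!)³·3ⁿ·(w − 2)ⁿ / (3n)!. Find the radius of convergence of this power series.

The ratio of consecutive coefficients is (n+1)³/[(3n+1)·(3n+2)·(3n+3)] · 3 → 1/9.
Thus R = 1/(1/9) = 9.

R = 9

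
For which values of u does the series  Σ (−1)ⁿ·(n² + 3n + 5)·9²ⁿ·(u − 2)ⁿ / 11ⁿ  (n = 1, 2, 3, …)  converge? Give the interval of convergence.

Ratio test: |a_{n+1}/a_n| = [((n+1)² + 3(n+1) + 5)/(n² + 3n + 5)] · 81/11 → 81/11 as n → ∞.
Thus R = 1/(81/11) = 11/81.
When u = 173/81, the terms do not tend to 0, so the series diverges.
Endpoint u = 151/81: the terms do not tend to 0, so the series diverges.

(151/81, 173/81)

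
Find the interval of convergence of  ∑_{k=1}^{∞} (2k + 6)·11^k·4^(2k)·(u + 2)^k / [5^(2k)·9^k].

Ratio test: |a_{k+1}/a_k| = [(2(k+1) + 6)/(2k + 6)] · 11·16/(25·9) → 176/225 as k → ∞.
The series converges when 176/225 · |u + 2| < 1, giving R = 225/176.
Check u = -127/176: the k-th term does not approach 0; divergence by the term test.
Endpoint u = -577/176: the terms do not tend to 0, so the series diverges.

(-577/176, -127/176)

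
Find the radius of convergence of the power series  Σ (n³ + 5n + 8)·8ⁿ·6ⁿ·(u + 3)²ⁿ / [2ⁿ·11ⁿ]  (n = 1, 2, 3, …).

R = √66/12

Apply the ratio test: |a_{n+1}| / |a_n| = [((n+1)³ + 5(n+1) + 8)/(n³ + 5n + 8)] · 8·6/(2·11), which tends to 24/11 as n → ∞.
Writing y = (u + 3)², the series in y has radius 11/24, so |u + 3| < √(11/24) and R = √66/12.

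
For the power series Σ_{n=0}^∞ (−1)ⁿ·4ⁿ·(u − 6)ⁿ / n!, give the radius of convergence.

Ratio test: |a_{n+1}/a_n| = 4 · 1/(n+1) → 0 as n → ∞.
The limit is 0, so the series converges for all u; R = ∞.

R = ∞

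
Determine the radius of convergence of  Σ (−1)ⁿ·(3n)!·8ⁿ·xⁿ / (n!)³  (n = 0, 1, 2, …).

The ratio of consecutive coefficients is (3n+1)·(3n+2)·(3n+3)/(n+1)³ · 8 → 216.
Thus R = 1/(216) = 1/216.

R = 1/216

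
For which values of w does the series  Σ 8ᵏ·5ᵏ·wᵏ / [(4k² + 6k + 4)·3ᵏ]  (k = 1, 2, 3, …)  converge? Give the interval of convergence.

[-3/40, 3/40]

Apply the ratio test: |a_{k+1}| / |a_k| = [(4k² + 6k + 4)/(4(k+1)² + 6(k+1) + 4)] · 8·5/3, which tends to 40/3 as k → ∞.
The series converges when 40/3 · |w| < 1, giving R = 3/40.
Endpoint w = 3/40: absolute convergence follows by limit comparison with Σ 1/k².
Endpoint w = -3/40: the series is dominated by a constant times Σ 1/k², which converges (p = 2 > 1).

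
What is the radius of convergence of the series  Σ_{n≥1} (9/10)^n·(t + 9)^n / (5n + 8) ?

R = 10/9

The ratio of consecutive coefficients is [(5n + 8)/(5(n+1) + 8)] · 9/10 → 9/10.
Hence the series converges for |t + 9| < 1/(9/10) = 10/9, so the radius of convergence is 10/9.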